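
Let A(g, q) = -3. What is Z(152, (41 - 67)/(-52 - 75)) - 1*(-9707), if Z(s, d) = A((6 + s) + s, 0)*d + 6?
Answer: 1233473/127 ≈ 9712.4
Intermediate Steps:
Z(s, d) = 6 - 3*d (Z(s, d) = -3*d + 6 = 6 - 3*d)
Z(152, (41 - 67)/(-52 - 75)) - 1*(-9707) = (6 - 3*(41 - 67)/(-52 - 75)) - 1*(-9707) = (6 - (-78)/(-127)) + 9707 = (6 - (-78)*(-1)/127) + 9707 = (6 - 3*26/127) + 9707 = (6 - 78/127) + 9707 = 684/127 + 9707 = 1233473/127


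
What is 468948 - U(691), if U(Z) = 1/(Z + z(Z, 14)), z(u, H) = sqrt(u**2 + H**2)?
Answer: 91914499/196 - sqrt(477677)/196 ≈ 4.6895e+5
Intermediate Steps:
z(u, H) = sqrt(H**2 + u**2)
U(Z) = 1/(Z + sqrt(196 + Z**2)) (U(Z) = 1/(Z + sqrt(14**2 + Z**2)) = 1/(Z + sqrt(196 + Z**2)))
468948 - U(691) = 468948 - 1/(691 + sqrt(196 + 691**2)) = 468948 - 1/(691 + sqrt(196 + 477481)) = 468948 - 1/(691 + sqrt(477677))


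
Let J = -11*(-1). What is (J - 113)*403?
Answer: -41106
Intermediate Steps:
J = 11
(J - 113)*403 = (11 - 113)*403 = -102*403 = -41106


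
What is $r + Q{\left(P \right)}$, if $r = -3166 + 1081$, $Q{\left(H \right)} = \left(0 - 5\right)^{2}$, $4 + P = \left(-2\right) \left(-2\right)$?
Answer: $-2060$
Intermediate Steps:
$P = 0$ ($P = -4 - -4 = -4 + 4 = 0$)
$Q{\left(H \right)} = 25$ ($Q{\left(H \right)} = \left(-5\right)^{2} = 25$)
$r = -2085$
$r + Q{\left(P \right)} = -2085 + 25 = -2060$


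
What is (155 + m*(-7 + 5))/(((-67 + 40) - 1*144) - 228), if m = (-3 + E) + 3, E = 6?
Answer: -143/399 ≈ -0.35840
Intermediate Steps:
m = 6 (m = (-3 + 6) + 3 = 3 + 3 = 6)
(155 + m*(-7 + 5))/(((-67 + 40) - 1*144) - 228) = (155 + 6*(-7 + 5))/(((-67 + 40) - 1*144) - 228) = (155 + 6*(-2))/((-27 - 144) - 228) = (155 - 12)/(-171 - 228) = 143/(-399) = 143*(-1/399) = -143/399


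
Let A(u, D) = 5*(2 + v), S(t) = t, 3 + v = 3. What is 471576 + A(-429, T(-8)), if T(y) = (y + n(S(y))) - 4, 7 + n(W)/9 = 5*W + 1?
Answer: 471586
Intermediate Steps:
v = 0 (v = -3 + 3 = 0)
n(W) = -54 + 45*W (n(W) = -63 + 9*(5*W + 1) = -63 + 9*(1 + 5*W) = -63 + (9 + 45*W) = -54 + 45*W)
T(y) = -58 + 46*y (T(y) = (y + (-54 + 45*y)) - 4 = (-54 + 46*y) - 4 = -58 + 46*y)
A(u, D) = 10 (A(u, D) = 5*(2 + 0) = 5*2 = 10)
471576 + A(-429, T(-8)) = 471576 + 10 = 471586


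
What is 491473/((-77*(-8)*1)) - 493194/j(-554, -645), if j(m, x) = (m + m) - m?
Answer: 288041773/170632 ≈ 1688.1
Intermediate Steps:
j(m, x) = m (j(m, x) = 2*m - m = m)
491473/((-77*(-8)*1)) - 493194/j(-554, -645) = 491473/((-77*(-8)*1)) - 493194/(-554) = 491473/((616*1)) - 493194*(-1/554) = 491473/616 + 246597/277 = 288041773/170632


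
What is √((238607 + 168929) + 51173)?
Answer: √458709 ≈ 677.28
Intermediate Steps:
√((238607 + 168929) + 51173) = √(407536 + 51173) = √458709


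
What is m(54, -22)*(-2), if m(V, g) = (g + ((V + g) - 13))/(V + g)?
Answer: 3/16 ≈ 0.18750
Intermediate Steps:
m(V, g) = (-13 + V + 2*g)/(V + g) (m(V, g) = (g + (-13 + V + g))/(V + g) = (-13 + V + 2*g)/(V + g))
m(54, -22)*(-2) = ((-13 + 54 + 2*(-22))/(54 - 22))*(-2) = ((-13 + 54 - 44)/32)*(-2) = ((1/32)*(-3))*(-2) = -3/32*(-2) = 3/16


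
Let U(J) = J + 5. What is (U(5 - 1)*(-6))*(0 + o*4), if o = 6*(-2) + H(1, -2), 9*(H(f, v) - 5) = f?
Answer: 1488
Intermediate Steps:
H(f, v) = 5 + f/9
o = -62/9 (o = 6*(-2) + (5 + (⅑)*1) = -12 + (5 + ⅑) = -12 + 46/9 = -62/9 ≈ -6.8889)
U(J) = 5 + J
(U(5 - 1)*(-6))*(0 + o*4) = ((5 + (5 - 1))*(-6))*(0 - 62/9*4) = ((5 + 4)*(-6))*(0 - 248/9) = (9*(-6))*(-248/9) = -54*(-248/9) = 1488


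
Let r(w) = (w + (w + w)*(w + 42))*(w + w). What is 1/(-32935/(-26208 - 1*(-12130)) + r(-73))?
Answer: -14078/9152609829 ≈ -1.5381e-6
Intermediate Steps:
r(w) = 2*w*(w + 2*w*(42 + w)) (r(w) = (w + (2*w)*(42 + w))*(2*w) = (w + 2*w*(42 + w))*(2*w) = 2*w*(w + 2*w*(42 + w)))
1/(-32935/(-26208 - 1*(-12130)) + r(-73)) = 1/(-32935/(-26208 - 1*(-12130)) + (-73)²*(170 + 4*(-73))) = 1/(-32935/(-26208 + 12130) + 5329*(170 - 292)) = 1/(-32935/(-14078) + 5329*(-122)) = 1/(-32935*(-1/14078) - 650138) = 1/(32935/14078 - 650138) = 1/(-9152609829/14078) = -14078/9152609829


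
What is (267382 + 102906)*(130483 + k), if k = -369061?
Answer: -88342570464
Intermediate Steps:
(267382 + 102906)*(130483 + k) = (267382 + 102906)*(130483 - 369061) = 370288*(-238578) = -88342570464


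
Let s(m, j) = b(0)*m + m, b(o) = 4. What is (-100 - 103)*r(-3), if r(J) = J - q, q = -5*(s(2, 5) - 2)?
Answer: -7511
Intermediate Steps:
s(m, j) = 5*m (s(m, j) = 4*m + m = 5*m)
q = -40 (q = -5*(5*2 - 2) = -5*(10 - 2) = -5*8 = -40)
r(J) = 40 + J (r(J) = J - 1*(-40) = J + 40 = 40 + J)
(-100 - 103)*r(-3) = (-100 - 103)*(40 - 3) = -203*37 = -7511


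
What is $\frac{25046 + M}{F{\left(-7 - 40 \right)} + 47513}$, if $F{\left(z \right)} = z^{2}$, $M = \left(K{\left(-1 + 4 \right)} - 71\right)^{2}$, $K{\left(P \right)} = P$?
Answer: $\frac{4945}{8287} \approx 0.59672$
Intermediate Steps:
$M = 4624$ ($M = \left(\left(-1 + 4\right) - 71\right)^{2} = \left(3 - 71\right)^{2} = \left(-68\right)^{2} = 4624$)
$\frac{25046 + M}{F{\left(-7 - 40 \right)} + 47513} = \frac{25046 + 4624}{\left(-7 - 40\right)^{2} + 47513} = \frac{29670}{\left(-7 - 40\right)^{2} + 47513} = \frac{29670}{\left(-47\right)^{2} + 47513} = \frac{29670}{2209 + 47513} = \frac{29670}{49722} = 29670 \cdot \frac{1}{49722} = \frac{4945}{8287}$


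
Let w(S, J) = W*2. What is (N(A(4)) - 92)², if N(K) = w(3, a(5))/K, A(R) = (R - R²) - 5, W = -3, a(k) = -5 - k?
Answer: 2427364/289 ≈ 8399.2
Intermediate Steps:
w(S, J) = -6 (w(S, J) = -3*2 = -6)
A(R) = -5 + R - R²
N(K) = -6/K
(N(A(4)) - 92)² = (-6/(-5 + 4 - 1*4²) - 92)² = (-6/(-5 + 4 - 1*16) - 92)² = (-6/(-5 + 4 - 16) - 92)² = (-6/(-17) - 92)² = (-6*(-1/17) - 92)² = (6/17 - 92)² = (-1558/17)² = 2427364/289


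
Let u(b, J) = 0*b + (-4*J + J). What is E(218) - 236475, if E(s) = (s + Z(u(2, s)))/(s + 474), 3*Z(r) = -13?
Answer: -490921459/2076 ≈ -2.3647e+5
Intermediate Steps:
u(b, J) = -3*J (u(b, J) = 0 - 3*J = -3*J)
Z(r) = -13/3 (Z(r) = (1/3)*(-13) = -13/3)
E(s) = (-13/3 + s)/(474 + s) (E(s) = (s - 13/3)/(s + 474) = (-13/3 + s)/(474 + s))
E(218) - 236475 = (-13/3 + 218)/(474 + 218) - 236475 = (641/3)/692 - 236475 = (1/692)*(641/3) - 236475 = 641/2076 - 236475 = -490921459/2076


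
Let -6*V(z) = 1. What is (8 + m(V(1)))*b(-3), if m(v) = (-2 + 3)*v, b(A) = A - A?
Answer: 0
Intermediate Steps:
b(A) = 0
V(z) = -⅙ (V(z) = -⅙*1 = -⅙)
m(v) = v (m(v) = 1*v = v)
(8 + m(V(1)))*b(-3) = (8 - ⅙)*0 = (47/6)*0 = 0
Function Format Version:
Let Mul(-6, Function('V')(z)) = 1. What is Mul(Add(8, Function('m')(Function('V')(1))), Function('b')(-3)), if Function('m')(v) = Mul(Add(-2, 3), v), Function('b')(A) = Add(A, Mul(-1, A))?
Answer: 0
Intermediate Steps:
Function('b')(A) = 0
Function('V')(z) = Rational(-1, 6) (Function('V')(z) = Mul(Rational(-1, 6), 1) = Rational(-1, 6))
Function('m')(v) = v (Function('m')(v) = Mul(1, v) = v)
Mul(Add(8, Function('m')(Function('V')(1))), Function('b')(-3)) = Mul(Add(8, Rational(-1, 6)), 0) = Mul(Rational(47, 6), 0) = 0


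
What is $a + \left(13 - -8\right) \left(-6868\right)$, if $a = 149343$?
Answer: $5115$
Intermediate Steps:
$a + \left(13 - -8\right) \left(-6868\right) = 149343 + \left(13 - -8\right) \left(-6868\right) = 149343 + \left(13 + 8\right) \left(-6868\right) = 149343 + 21 \left(-6868\right) = 149343 - 144228 = 5115$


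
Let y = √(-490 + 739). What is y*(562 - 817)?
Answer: -255*√249 ≈ -4023.8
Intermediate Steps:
y = √249 ≈ 15.780
y*(562 - 817) = √249*(562 - 817) = √249*(-255) = -255*√249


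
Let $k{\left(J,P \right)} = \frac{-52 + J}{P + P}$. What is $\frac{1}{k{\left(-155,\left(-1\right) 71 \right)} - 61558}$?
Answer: $- \frac{142}{8741029} \approx -1.6245 \cdot 10^{-5}$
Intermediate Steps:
$k{\left(J,P \right)} = \frac{-52 + J}{2 P}$
$\frac{1}{k{\left(-155,\left(-1\right) 71 \right)} - 61558} = \frac{1}{\frac{-52 - 155}{2 \left(\left(-1\right) 71\right)} - 61558} = \frac{1}{\frac{1}{2} \frac{1}{-71} \left(-207\right) - 61558} = \frac{1}{\frac{1}{2} \left(- \frac{1}{71}\right) \left(-207\right) - 61558} = \frac{1}{\frac{207}{142} - 61558} = \frac{1}{- \frac{8741029}{142}} = - \frac{142}{8741029}$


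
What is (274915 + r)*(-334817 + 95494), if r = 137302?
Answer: -98653009091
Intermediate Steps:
(274915 + r)*(-334817 + 95494) = (274915 + 137302)*(-334817 + 95494) = 412217*(-239323) = -98653009091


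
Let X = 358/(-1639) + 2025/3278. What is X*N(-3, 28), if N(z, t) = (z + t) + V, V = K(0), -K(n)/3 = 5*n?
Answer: 2975/298 ≈ 9.9832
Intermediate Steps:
K(n) = -15*n
V = 0 (V = -15*0 = 0)
X = 119/298 (X = 358*(-1/1639) + 2025*(1/3278) = -358/1639 + 2025/3278 = 119/298 ≈ 0.39933)
N(z, t) = t + z (N(z, t) = (z + t) + 0 = (t + z) + 0 = t + z)
X*N(-3, 28) = 119*(28 - 3)/298 = (119/298)*25 = 2975/298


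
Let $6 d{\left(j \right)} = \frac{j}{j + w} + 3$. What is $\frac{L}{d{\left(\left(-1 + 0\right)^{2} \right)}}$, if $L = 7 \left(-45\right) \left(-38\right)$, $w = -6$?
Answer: $25650$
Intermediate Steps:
$d{\left(j \right)} = \frac{1}{2} + \frac{j}{6 \left(-6 + j\right)}$ ($d{\left(j \right)} = \frac{\frac{j}{j - 6} + 3}{6} = \frac{\frac{j}{-6 + j} + 3}{6} = \frac{3 + \frac{j}{-6 + j}}{6} = \frac{1}{2} + \frac{j}{6 \left(-6 + j\right)}$)
$L = 11970$ ($L = \left(-315\right) \left(-38\right) = 11970$)
$\frac{L}{d{\left(\left(-1 + 0\right)^{2} \right)}} = \frac{11970}{\frac{1}{3} \frac{1}{-6 + \left(-1 + 0\right)^{2}} \left(-9 + 2 \left(-1 + 0\right)^{2}\right)} = \frac{11970}{\frac{1}{3} \frac{1}{-6 + \left(-1\right)^{2}} \left(-9 + 2 \left(-1\right)^{2}\right)} = \frac{11970}{\frac{1}{3} \frac{1}{-6 + 1} \left(-9 + 2 \cdot 1\right)} = \frac{11970}{\frac{1}{3} \frac{1}{-5} \left(-9 + 2\right)} = \frac{11970}{\frac{1}{3} \left(- \frac{1}{5}\right) \left(-7\right)} = \frac{11970}{\frac{7}{15}} = 11970 \cdot \frac{15}{7} = 25650$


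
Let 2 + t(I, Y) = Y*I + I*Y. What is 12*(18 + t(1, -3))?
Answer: 120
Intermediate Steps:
t(I, Y) = -2 + 2*I*Y (t(I, Y) = -2 + (Y*I + I*Y) = -2 + (I*Y + I*Y) = -2 + 2*I*Y)
12*(18 + t(1, -3)) = 12*(18 + (-2 + 2*1*(-3))) = 12*(18 + (-2 - 6)) = 12*(18 - 8) = 12*10 = 120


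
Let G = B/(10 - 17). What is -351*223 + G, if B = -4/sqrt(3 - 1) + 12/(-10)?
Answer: -2739549/35 + 2*sqrt(2)/7 ≈ -78272.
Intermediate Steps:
B = -6/5 - 2*sqrt(2) (B = -4*sqrt(2)/2 + 12*(-1/10) = -2*sqrt(2) - 6/5 = -6/5 - 2*sqrt(2) ≈ -4.0284)
G = 6/35 + 2*sqrt(2)/7 (G = (-6/5 - 2*sqrt(2))/(10 - 17) = (-6/5 - 2*sqrt(2))/(-7) = -(-6/5 - 2*sqrt(2))/7 = 6/35 + 2*sqrt(2)/7 ≈ 0.57549)
-351*223 + G = -351*223 + (6/35 + 2*sqrt(2)/7) = -78273 + (6/35 + 2*sqrt(2)/7) = -2739549/35 + 2*sqrt(2)/7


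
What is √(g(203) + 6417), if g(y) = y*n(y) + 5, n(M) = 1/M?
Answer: √6423 ≈ 80.144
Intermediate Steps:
n(M) = 1/M
g(y) = 6 (g(y) = y/y + 5 = 1 + 5 = 6)
√(g(203) + 6417) = √(6 + 6417) = √6423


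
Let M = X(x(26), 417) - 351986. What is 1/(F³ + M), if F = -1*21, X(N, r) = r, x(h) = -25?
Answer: -1/360830 ≈ -2.7714e-6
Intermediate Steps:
F = -21
M = -351569 (M = 417 - 351986 = -351569)
1/(F³ + M) = 1/((-21)³ - 351569) = 1/(-9261 - 351569) = 1/(-360830) = -1/360830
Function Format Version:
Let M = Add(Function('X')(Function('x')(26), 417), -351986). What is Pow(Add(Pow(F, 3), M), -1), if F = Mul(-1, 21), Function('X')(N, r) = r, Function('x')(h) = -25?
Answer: Rational(-1, 360830) ≈ -2.7714e-6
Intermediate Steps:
F = -21
M = -351569 (M = Add(417, -351986) = -351569)
Pow(Add(Pow(F, 3), M), -1) = Pow(Add(Pow(-21, 3), -351569), -1) = Pow(Add(-9261, -351569), -1) = Pow(-360830, -1) = Rational(-1, 360830)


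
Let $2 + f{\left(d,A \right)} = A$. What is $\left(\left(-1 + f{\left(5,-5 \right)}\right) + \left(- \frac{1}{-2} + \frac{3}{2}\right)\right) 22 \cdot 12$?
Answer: $-1584$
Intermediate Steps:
$f{\left(d,A \right)} = -2 + A$
$\left(\left(-1 + f{\left(5,-5 \right)}\right) + \left(- \frac{1}{-2} + \frac{3}{2}\right)\right) 22 \cdot 12 = \left(\left(-1 - 7\right) + \left(- \frac{1}{-2} + \frac{3}{2}\right)\right) 22 \cdot 12 = \left(\left(-1 - 7\right) + \left(\left(-1\right) \left(- \frac{1}{2}\right) + 3 \cdot \frac{1}{2}\right)\right) 22 \cdot 12 = \left(-8 + \left(\frac{1}{2} + \frac{3}{2}\right)\right) 22 \cdot 12 = \left(-8 + 2\right) 22 \cdot 12 = \left(-6\right) 22 \cdot 12 = \left(-132\right) 12 = -1584$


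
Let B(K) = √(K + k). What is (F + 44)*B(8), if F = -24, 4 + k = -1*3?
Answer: 20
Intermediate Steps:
k = -7 (k = -4 - 1*3 = -4 - 3 = -7)
B(K) = √(-7 + K) (B(K) = √(K - 7) = √(-7 + K))
(F + 44)*B(8) = (-24 + 44)*√(-7 + 8) = 20*√1 = 20*1 = 20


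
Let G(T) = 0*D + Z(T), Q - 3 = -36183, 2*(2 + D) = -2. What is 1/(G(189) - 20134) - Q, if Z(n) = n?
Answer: 721610099/19945 ≈ 36180.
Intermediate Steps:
D = -3 (D = -2 + (½)*(-2) = -2 - 1 = -3)
Q = -36180 (Q = 3 - 36183 = -36180)
G(T) = T (G(T) = 0*(-3) + T = 0 + T = T)
1/(G(189) - 20134) - Q = 1/(189 - 20134) - 1*(-36180) = 1/(-19945) + 36180 = -1/19945 + 36180 = 721610099/19945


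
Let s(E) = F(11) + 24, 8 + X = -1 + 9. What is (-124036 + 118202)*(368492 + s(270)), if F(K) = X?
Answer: -2149922344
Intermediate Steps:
X = 0 (X = -8 + (-1 + 9) = -8 + 8 = 0)
F(K) = 0
s(E) = 24 (s(E) = 0 + 24 = 24)
(-124036 + 118202)*(368492 + s(270)) = (-124036 + 118202)*(368492 + 24) = -5834*368516 = -2149922344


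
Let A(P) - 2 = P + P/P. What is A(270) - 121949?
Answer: -121676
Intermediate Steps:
A(P) = 3 + P (A(P) = 2 + (P + P/P) = 2 + (P + 1) = 2 + (1 + P) = 3 + P)
A(270) - 121949 = (3 + 270) - 121949 = 273 - 121949 = -121676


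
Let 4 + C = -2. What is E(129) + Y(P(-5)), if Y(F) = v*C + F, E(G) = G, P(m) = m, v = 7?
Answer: 82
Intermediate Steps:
C = -6 (C = -4 - 2 = -6)
Y(F) = -42 + F (Y(F) = 7*(-6) + F = -42 + F)
E(129) + Y(P(-5)) = 129 + (-42 - 5) = 129 - 47 = 82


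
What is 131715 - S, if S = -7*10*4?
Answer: 131995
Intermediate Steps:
S = -280 (S = -70*4 = -280)
131715 - S = 131715 - 1*(-280) = 131715 + 280 = 131995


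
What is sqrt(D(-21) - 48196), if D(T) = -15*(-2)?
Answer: I*sqrt(48166) ≈ 219.47*I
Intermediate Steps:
D(T) = 30
sqrt(D(-21) - 48196) = sqrt(30 - 48196) = sqrt(-48166) = I*sqrt(48166)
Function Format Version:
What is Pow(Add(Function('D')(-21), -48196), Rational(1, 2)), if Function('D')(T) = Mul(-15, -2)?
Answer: Mul(I, Pow(48166, Rational(1, 2))) ≈ Mul(219.47, I)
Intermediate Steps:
Function('D')(T) = 30
Pow(Add(Function('D')(-21), -48196), Rational(1, 2)) = Pow(Add(30, -48196), Rational(1, 2)) = Pow(-48166, Rational(1, 2)) = Mul(I, Pow(48166, Rational(1, 2)))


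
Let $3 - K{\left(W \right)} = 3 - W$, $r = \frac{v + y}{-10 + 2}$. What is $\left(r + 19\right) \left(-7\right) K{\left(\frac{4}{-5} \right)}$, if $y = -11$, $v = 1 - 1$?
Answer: $\frac{1141}{10} \approx 114.1$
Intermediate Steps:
$v = 0$
$r = \frac{11}{8}$ ($r = \frac{0 - 11}{-10 + 2} = - \frac{11}{-8} = \left(-11\right) \left(- \frac{1}{8}\right) = \frac{11}{8} \approx 1.375$)
$K{\left(W \right)} = W$ ($K{\left(W \right)} = 3 - \left(3 - W\right) = 3 + \left(-3 + W\right) = W$)
$\left(r + 19\right) \left(-7\right) K{\left(\frac{4}{-5} \right)} = \left(\frac{11}{8} + 19\right) \left(-7\right) \frac{4}{-5} = \frac{163}{8} \left(-7\right) 4 \left(- \frac{1}{5}\right) = \left(- \frac{1141}{8}\right) \left(- \frac{4}{5}\right) = \frac{1141}{10}$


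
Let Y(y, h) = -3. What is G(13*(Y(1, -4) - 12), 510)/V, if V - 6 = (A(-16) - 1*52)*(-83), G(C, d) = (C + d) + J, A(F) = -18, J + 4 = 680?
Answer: 991/5816 ≈ 0.17039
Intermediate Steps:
J = 676 (J = -4 + 680 = 676)
G(C, d) = 676 + C + d (G(C, d) = (C + d) + 676 = 676 + C + d)
V = 5816 (V = 6 + (-18 - 1*52)*(-83) = 6 + (-18 - 52)*(-83) = 6 - 70*(-83) = 6 + 5810 = 5816)
G(13*(Y(1, -4) - 12), 510)/V = (676 + 13*(-3 - 12) + 510)/5816 = (676 + 13*(-15) + 510)*(1/5816) = (676 - 195 + 510)*(1/5816) = 991*(1/5816) = 991/5816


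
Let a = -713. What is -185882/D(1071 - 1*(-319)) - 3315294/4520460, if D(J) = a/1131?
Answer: 158390905500783/537181330 ≈ 2.9486e+5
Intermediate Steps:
D(J) = -713/1131
-185882/D(1071 - 1*(-319)) - 3315294/4520460 = -185882/(-713/1131) - 3315294/4520460 = -185882*(-1131/713) - 3315294*1/4520460 = 210232542/713 - 552549/753410 = 158390905500783/537181330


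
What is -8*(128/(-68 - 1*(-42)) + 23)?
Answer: -1880/13 ≈ -144.62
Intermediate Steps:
-8*(128/(-68 - 1*(-42)) + 23) = -8*(128/(-68 + 42) + 23) = -8*(128/(-26) + 23) = -8*(128*(-1/26) + 23) = -8*(-64/13 + 23) = -8*235/13 = -1880/13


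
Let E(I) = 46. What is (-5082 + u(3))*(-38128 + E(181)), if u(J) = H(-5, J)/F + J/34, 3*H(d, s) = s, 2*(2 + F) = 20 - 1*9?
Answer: 23028699507/119 ≈ 1.9352e+8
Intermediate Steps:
F = 7/2 (F = -2 + (20 - 1*9)/2 = -2 + (20 - 9)/2 = -2 + (½)*11 = -2 + 11/2 = 7/2 ≈ 3.5000)
H(d, s) = s/3
u(J) = 89*J/714 (u(J) = (J/3)/(7/2) + J/34 = (J/3)*(2/7) + J*(1/34) = 2*J/21 + J/34 = 89*J/714)
(-5082 + u(3))*(-38128 + E(181)) = (-5082 + (89/714)*3)*(-38128 + 46) = (-5082 + 89/238)*(-38082) = -1209427/238*(-38082) = 23028699507/119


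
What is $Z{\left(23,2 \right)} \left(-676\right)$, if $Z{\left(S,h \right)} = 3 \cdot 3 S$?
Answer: $-139932$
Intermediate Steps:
$Z{\left(S,h \right)} = 9 S$
$Z{\left(23,2 \right)} \left(-676\right) = 9 \cdot 23 \left(-676\right) = 207 \left(-676\right) = -139932$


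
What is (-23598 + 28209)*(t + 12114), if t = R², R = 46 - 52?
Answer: 56023650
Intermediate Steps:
R = -6
t = 36 (t = (-6)² = 36)
(-23598 + 28209)*(t + 12114) = (-23598 + 28209)*(36 + 12114) = 4611*12150 = 56023650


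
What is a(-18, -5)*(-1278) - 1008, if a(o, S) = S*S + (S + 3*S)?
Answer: -7398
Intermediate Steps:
a(o, S) = S² + 4*S
a(-18, -5)*(-1278) - 1008 = -5*(4 - 5)*(-1278) - 1008 = -5*(-1)*(-1278) - 1008 = 5*(-1278) - 1008 = -6390 - 1008 = -7398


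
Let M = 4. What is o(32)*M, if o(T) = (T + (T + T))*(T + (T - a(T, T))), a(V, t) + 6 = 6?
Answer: 24576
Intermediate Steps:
a(V, t) = 0 (a(V, t) = -6 + 6 = 0)
o(T) = 6*T² (o(T) = (T + (T + T))*(T + (T - 1*0)) = (T + 2*T)*(T + (T + 0)) = (3*T)*(T + T) = (3*T)*(2*T) = 6*T²)
o(32)*M = (6*32²)*4 = (6*1024)*4 = 6144*4 = 24576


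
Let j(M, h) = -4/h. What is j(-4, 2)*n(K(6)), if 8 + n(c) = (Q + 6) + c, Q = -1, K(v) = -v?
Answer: 18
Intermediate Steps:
n(c) = -3 + c (n(c) = -8 + ((-1 + 6) + c) = -8 + (5 + c) = -3 + c)
j(-4, 2)*n(K(6)) = (-4/2)*(-3 - 1*6) = (-4*½)*(-3 - 6) = -2*(-9) = 18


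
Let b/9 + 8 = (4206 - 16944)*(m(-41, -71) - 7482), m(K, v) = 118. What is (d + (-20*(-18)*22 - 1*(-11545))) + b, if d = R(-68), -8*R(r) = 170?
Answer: 3376972239/4 ≈ 8.4424e+8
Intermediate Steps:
R(r) = -85/4 (R(r) = -⅛*170 = -85/4)
d = -85/4 ≈ -21.250
b = 844223616 (b = -72 + 9*((4206 - 16944)*(118 - 7482)) = -72 + 9*(-12738*(-7364)) = -72 + 9*93802632 = -72 + 844223688 = 844223616)
(d + (-20*(-18)*22 - 1*(-11545))) + b = (-85/4 + (-20*(-18)*22 - 1*(-11545))) + 844223616 = (-85/4 + (360*22 + 11545)) + 844223616 = (-85/4 + (7920 + 11545)) + 844223616 = (-85/4 + 19465) + 844223616 = 77775/4 + 844223616 = 3376972239/4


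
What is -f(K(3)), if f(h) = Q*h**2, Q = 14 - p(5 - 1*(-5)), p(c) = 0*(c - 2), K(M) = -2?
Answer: -56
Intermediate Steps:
p(c) = 0 (p(c) = 0*(-2 + c) = 0)
Q = 14 (Q = 14 - 1*0 = 14 + 0 = 14)
f(h) = 14*h**2
-f(K(3)) = -14*(-2)**2 = -14*4 = -1*56 = -56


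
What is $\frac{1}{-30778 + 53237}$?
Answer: $\frac{1}{22459} \approx 4.4526 \cdot 10^{-5}$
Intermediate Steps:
$\frac{1}{-30778 + 53237} = \frac{1}{22459}$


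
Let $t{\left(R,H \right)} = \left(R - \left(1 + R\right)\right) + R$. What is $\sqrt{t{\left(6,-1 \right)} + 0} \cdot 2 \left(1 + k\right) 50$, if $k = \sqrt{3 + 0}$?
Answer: $100 \sqrt{5} + 100 \sqrt{15} \approx 610.91$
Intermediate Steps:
$t{\left(R,H \right)} = -1 + R$
$k = \sqrt{3} \approx 1.732$
$\sqrt{t{\left(6,-1 \right)} + 0} \cdot 2 \left(1 + k\right) 50 = \sqrt{\left(-1 + 6\right) + 0} \cdot 2 \left(1 + \sqrt{3}\right) 50 = \sqrt{5 + 0} \left(2 + 2 \sqrt{3}\right) 50 = \sqrt{5} \left(2 + 2 \sqrt{3}\right) 50 = 50 \sqrt{5} \left(2 + 2 \sqrt{3}\right)$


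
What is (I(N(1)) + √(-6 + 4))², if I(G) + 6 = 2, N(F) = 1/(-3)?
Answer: (4 - I*√2)² ≈ 14.0 - 11.314*I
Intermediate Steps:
N(F) = -⅓
I(G) = -4 (I(G) = -6 + 2 = -4)
(I(N(1)) + √(-6 + 4))² = (-4 + √(-6 + 4))² = (-4 + √(-2))² = (-4 + I*√2)²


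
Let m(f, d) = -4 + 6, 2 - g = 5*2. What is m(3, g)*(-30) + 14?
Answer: -46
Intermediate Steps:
g = -8 (g = 2 - 5*2 = 2 - 1*10 = 2 - 10 = -8)
m(f, d) = 2
m(3, g)*(-30) + 14 = 2*(-30) + 14 = -60 + 14 = -46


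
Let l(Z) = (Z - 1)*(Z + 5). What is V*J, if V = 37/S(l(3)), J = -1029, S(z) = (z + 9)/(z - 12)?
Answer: -152292/25 ≈ -6091.7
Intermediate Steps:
l(Z) = (-1 + Z)*(5 + Z)
S(z) = (9 + z)/(-12 + z)
V = 148/25 (V = 37/(((9 + (-5 + 3² + 4*3))/(-12 + (-5 + 3² + 4*3)))) = 37/(((9 + (-5 + 9 + 12))/(-12 + (-5 + 9 + 12)))) = 37/(((9 + 16)/(-12 + 16))) = 37/((25/4)) = 37/(((¼)*25)) = 37/(25/4) = 37*(4/25) = 148/25 ≈ 5.9200)
V*J = (148/25)*(-1029) = -152292/25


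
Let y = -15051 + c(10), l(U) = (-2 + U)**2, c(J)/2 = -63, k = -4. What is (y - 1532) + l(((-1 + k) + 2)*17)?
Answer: -13900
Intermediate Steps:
c(J) = -126 (c(J) = 2*(-63) = -126)
y = -15177 (y = -15051 - 126 = -15177)
(y - 1532) + l(((-1 + k) + 2)*17) = (-15177 - 1532) + (-2 + ((-1 - 4) + 2)*17)**2 = -16709 + (-2 + (-5 + 2)*17)**2 = -16709 + (-2 - 3*17)**2 = -16709 + (-2 - 51)**2 = -16709 + (-53)**2 = -16709 + 2809 = -13900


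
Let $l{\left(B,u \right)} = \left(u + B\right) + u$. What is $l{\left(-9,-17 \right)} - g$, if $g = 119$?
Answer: $-162$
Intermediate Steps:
$l{\left(B,u \right)} = B + 2 u$ ($l{\left(B,u \right)} = \left(B + u\right) + u = B + 2 u$)
$l{\left(-9,-17 \right)} - g = \left(-9 + 2 \left(-17\right)\right) - 119 = \left(-9 - 34\right) - 119 = -43 - 119 = -162$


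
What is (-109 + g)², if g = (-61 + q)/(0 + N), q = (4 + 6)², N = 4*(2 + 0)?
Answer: 693889/64 ≈ 10842.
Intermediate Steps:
N = 8 (N = 4*2 = 8)
q = 100 (q = 10² = 100)
g = 39/8 (g = (-61 + 100)/(0 + 8) = 39/8 ≈ 4.8750)
(-109 + g)² = (-109 + 39/8)² = (-833/8)² = 693889/64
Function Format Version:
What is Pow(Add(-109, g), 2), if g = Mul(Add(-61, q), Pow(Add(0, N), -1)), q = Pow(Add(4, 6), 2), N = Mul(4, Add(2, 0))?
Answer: Rational(693889, 64) ≈ 10842.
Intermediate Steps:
N = 8 (N = Mul(4, 2) = 8)
q = 100 (q = Pow(10, 2) = 100)
g = Rational(39, 8) (g = Mul(Add(-61, 100), Pow(Add(0, 8), -1)) = Mul(39, Pow(8, -1)) = Mul(39, Rational(1, 8)) = Rational(39, 8) ≈ 4.8750)
Pow(Add(-109, g), 2) = Pow(Add(-109, Rational(39, 8)), 2) = Pow(Rational(-833, 8), 2) = Rational(693889, 64)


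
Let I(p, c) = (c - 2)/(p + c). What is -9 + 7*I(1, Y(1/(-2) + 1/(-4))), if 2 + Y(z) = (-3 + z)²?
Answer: -754/209 ≈ -3.6077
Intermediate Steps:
Y(z) = -2 + (-3 + z)²
I(p, c) = (-2 + c)/(c + p)
-9 + 7*I(1, Y(1/(-2) + 1/(-4))) = -9 + 7*((-2 + (-2 + (-3 + (1/(-2) + 1/(-4)))²))/((-2 + (-3 + (1/(-2) + 1/(-4)))²) + 1)) = -9 + 7*((-2 + (-2 + (-3 + (1*(-½) + 1*(-¼)))²))/((-2 + (-3 + (1*(-½) + 1*(-¼)))²) + 1)) = -9 + 7*((-2 + (-2 + (-3 + (-½ - ¼))²))/((-2 + (-3 + (-½ - ¼))²) + 1)) = -9 + 7*((-2 + (-2 + (-3 - ¾)²))/((-2 + (-3 - ¾)²) + 1)) = -9 + 7*((-2 + (-2 + (-15/4)²))/((-2 + (-15/4)²) + 1)) = -9 + 7*((-2 + (-2 + 225/16))/((-2 + 225/16) + 1)) = -9 + 7*((-2 + 193/16)/(193/16 + 1)) = -9 + 7*((161/16)/(209/16)) = -9 + 7*((16/209)*(161/16)) = -9 + 7*(161/209) = -9 + 1127/209 = -754/209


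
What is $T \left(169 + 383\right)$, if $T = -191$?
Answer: $-105432$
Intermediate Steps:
$T \left(169 + 383\right) = - 191 \left(169 + 383\right) = \left(-191\right) 552 = -105432$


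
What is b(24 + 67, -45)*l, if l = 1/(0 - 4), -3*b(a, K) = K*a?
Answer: -1365/4 ≈ -341.25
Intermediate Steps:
b(a, K) = -K*a/3
l = -¼ (l = 1/(-4) = -¼ ≈ -0.25000)
b(24 + 67, -45)*l = -⅓*(-45)*(24 + 67)*(-¼) = -⅓*(-45)*91*(-¼) = 1365*(-¼) = -1365/4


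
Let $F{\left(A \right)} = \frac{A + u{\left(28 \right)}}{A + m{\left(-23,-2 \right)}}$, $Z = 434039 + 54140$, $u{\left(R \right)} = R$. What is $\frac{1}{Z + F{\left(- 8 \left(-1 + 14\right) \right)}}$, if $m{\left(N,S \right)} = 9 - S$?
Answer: $\frac{93}{45400723} \approx 2.0484 \cdot 10^{-6}$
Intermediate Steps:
$Z = 488179$
$F{\left(A \right)} = \frac{28 + A}{11 + A}$ ($F{\left(A \right)} = \frac{A + 28}{A + \left(9 - -2\right)} = \frac{28 + A}{A + \left(9 + 2\right)} = \frac{28 + A}{A + 11} = \frac{28 + A}{11 + A}$)
$\frac{1}{Z + F{\left(- 8 \left(-1 + 14\right) \right)}} = \frac{1}{488179 + \frac{28 - 8 \left(-1 + 14\right)}{11 - 8 \left(-1 + 14\right)}} = \frac{1}{488179 + \frac{28 - 104}{11 - 104}} = \frac{1}{488179 + \frac{1}{-93} \left(-76\right)} = \frac{1}{488179 - - \frac{76}{93}} = \frac{1}{488179 + \frac{76}{93}} = \frac{1}{\frac{45400723}{93}} = \frac{93}{45400723}$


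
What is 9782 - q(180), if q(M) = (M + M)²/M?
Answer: 9062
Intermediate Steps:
q(M) = 4*M (q(M) = (2*M)²/M = (4*M²)/M = 4*M)
9782 - q(180) = 9782 - 4*180 = 9782 - 1*720 = 9782 - 720 = 9062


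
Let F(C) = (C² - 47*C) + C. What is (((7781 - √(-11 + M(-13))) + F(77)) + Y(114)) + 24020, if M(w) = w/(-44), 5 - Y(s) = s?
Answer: 34079 - I*√5181/22 ≈ 34079.0 - 3.2718*I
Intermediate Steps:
Y(s) = 5 - s
M(w) = -w/44 (M(w) = w*(-1/44) = -w/44)
F(C) = C² - 46*C
(((7781 - √(-11 + M(-13))) + F(77)) + Y(114)) + 24020 = (((7781 - √(-11 - 1/44*(-13))) + 77*(-46 + 77)) + (5 - 1*114)) + 24020 = (((7781 - √(-11 + 13/44)) + 77*31) + (5 - 114)) + 24020 = (((7781 - √(-471/44)) + 2387) - 109) + 24020 = (((7781 - I*√5181/22) + 2387) - 109) + 24020 = ((10168 - I*√5181/22) - 109) + 24020 = (10059 - I*√5181/22) + 24020 = 34079 - I*√5181/22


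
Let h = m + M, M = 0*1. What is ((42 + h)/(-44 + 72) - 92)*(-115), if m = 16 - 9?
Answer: 41515/4 ≈ 10379.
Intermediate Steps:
m = 7
M = 0
h = 7 (h = 7 + 0 = 7)
((42 + h)/(-44 + 72) - 92)*(-115) = ((42 + 7)/(-44 + 72) - 92)*(-115) = (49/28 - 92)*(-115) = (49*(1/28) - 92)*(-115) = (7/4 - 92)*(-115) = -361/4*(-115) = 41515/4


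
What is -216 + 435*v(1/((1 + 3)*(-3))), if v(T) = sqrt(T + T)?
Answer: -216 + 145*I*sqrt(6)/2 ≈ -216.0 + 177.59*I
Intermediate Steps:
v(T) = sqrt(2)*sqrt(T) (v(T) = sqrt(2*T) = sqrt(2)*sqrt(T))
-216 + 435*v(1/((1 + 3)*(-3))) = -216 + 435*(sqrt(2)*sqrt(1/((1 + 3)*(-3)))) = -216 + 435*(sqrt(2)*sqrt(1/(4*(-3)))) = -216 + 435*(sqrt(2)*sqrt(1/(-12))) = -216 + 435*(sqrt(2)*sqrt(-1/12)) = -216 + 435*(sqrt(2)*(I*sqrt(3)/6)) = -216 + 435*(I*sqrt(6)/6) = -216 + 145*I*sqrt(6)/2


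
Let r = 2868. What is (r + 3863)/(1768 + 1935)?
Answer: 6731/3703 ≈ 1.8177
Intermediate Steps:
(r + 3863)/(1768 + 1935) = (2868 + 3863)/(1768 + 1935) = 6731/3703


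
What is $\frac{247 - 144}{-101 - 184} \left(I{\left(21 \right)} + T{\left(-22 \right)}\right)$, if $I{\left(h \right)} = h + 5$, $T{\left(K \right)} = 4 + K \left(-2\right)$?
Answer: $- \frac{7622}{285} \approx -26.744$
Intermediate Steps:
$T{\left(K \right)} = 4 - 2 K$
$I{\left(h \right)} = 5 + h$
$\frac{247 - 144}{-101 - 184} \left(I{\left(21 \right)} + T{\left(-22 \right)}\right) = \frac{247 - 144}{-101 - 184} \left(\left(5 + 21\right) + \left(4 - -44\right)\right) = \frac{103}{-285} \left(26 + \left(4 + 44\right)\right) = 103 \left(- \frac{1}{285}\right) \left(26 + 48\right) = \left(- \frac{103}{285}\right) 74 = - \frac{7622}{285}$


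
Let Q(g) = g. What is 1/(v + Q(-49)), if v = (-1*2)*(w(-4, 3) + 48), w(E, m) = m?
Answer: -1/151 ≈ -0.0066225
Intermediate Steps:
v = -102 (v = (-1*2)*(3 + 48) = -2*51 = -102)
1/(v + Q(-49)) = 1/(-102 - 49) = 1/(-151) = -1/151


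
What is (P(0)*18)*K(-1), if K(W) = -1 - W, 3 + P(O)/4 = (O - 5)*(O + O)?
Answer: 0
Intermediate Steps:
P(O) = -12 + 8*O*(-5 + O) (P(O) = -12 + 4*((O - 5)*(O + O)) = -12 + 4*((-5 + O)*(2*O)) = -12 + 4*(2*O*(-5 + O)) = -12 + 8*O*(-5 + O))
(P(0)*18)*K(-1) = ((-12 - 40*0 + 8*0²)*18)*(-1 - 1*(-1)) = ((-12 + 0 + 8*0)*18)*(-1 + 1) = ((-12 + 0 + 0)*18)*0 = -12*18*0 = -216*0 = 0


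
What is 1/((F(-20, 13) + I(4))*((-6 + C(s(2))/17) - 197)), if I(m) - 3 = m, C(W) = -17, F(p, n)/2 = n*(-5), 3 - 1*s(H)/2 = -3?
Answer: 1/25092 ≈ 3.9853e-5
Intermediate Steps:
s(H) = 12 (s(H) = 6 - 2*(-3) = 6 + 6 = 12)
F(p, n) = -10*n (F(p, n) = 2*(n*(-5)) = 2*(-5*n) = -10*n)
I(m) = 3 + m
1/((F(-20, 13) + I(4))*((-6 + C(s(2))/17) - 197)) = 1/((-10*13 + (3 + 4))*((-6 - 17/17) - 197)) = 1/((-130 + 7)*((-6 - 17*1/17) - 197)) = 1/((-123)*((-6 - 1) - 197)) = -1/(123*(-7 - 197)) = -1/123/(-204) = -1/123*(-1/204) = 1/25092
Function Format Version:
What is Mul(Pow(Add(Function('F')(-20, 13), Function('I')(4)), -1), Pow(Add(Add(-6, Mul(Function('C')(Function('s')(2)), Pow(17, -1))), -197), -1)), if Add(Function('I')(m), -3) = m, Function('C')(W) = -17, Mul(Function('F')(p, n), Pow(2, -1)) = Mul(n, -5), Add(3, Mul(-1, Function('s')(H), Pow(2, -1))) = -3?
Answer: Rational(1, 25092) ≈ 3.9853e-5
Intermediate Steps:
Function('s')(H) = 12 (Function('s')(H) = Add(6, Mul(-2, -3)) = Add(6, 6) = 12)
Function('F')(p, n) = Mul(-10, n) (Function('F')(p, n) = Mul(2, Mul(n, -5)) = Mul(2, Mul(-5, n)) = Mul(-10, n))
Function('I')(m) = Add(3, m)
Mul(Pow(Add(Function('F')(-20, 13), Function('I')(4)), -1), Pow(Add(Add(-6, Mul(Function('C')(Function('s')(2)), Pow(17, -1))), -197), -1)) = Mul(Pow(Add(Mul(-10, 13), Add(3, 4)), -1), Pow(Add(Add(-6, Mul(-17, Pow(17, -1))), -197), -1)) = Mul(Pow(Add(-130, 7), -1), Pow(Add(Add(-6, Mul(-17, Rational(1, 17))), -197), -1)) = Mul(Pow(-123, -1), Pow(Add(Add(-6, -1), -197), -1)) = Mul(Rational(-1, 123), Pow(Add(-7, -197), -1)) = Mul(Rational(-1, 123), Pow(-204, -1)) = Mul(Rational(-1, 123), Rational(-1, 204)) = Rational(1, 25092)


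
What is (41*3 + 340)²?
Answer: 214369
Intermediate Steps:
(41*3 + 340)² = (123 + 340)² = 463² = 214369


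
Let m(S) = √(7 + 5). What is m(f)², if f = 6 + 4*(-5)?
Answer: 12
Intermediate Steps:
f = -14 (f = 6 - 20 = -14)
m(S) = 2*√3 (m(S) = √12 = 2*√3)
m(f)² = (2*√3)² = 12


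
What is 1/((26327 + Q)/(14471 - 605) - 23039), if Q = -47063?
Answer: -2311/53246585 ≈ -4.3402e-5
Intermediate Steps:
1/((26327 + Q)/(14471 - 605) - 23039) = 1/((26327 - 47063)/(14471 - 605) - 23039) = 1/(-20736/13866 - 23039) = 1/(-20736*1/13866 - 23039) = 1/(-3456/2311 - 23039) = 1/(-53246585/2311) = -2311/53246585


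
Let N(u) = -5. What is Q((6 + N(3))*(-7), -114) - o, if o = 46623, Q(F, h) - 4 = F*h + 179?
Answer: -45642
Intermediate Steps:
Q(F, h) = 183 + F*h (Q(F, h) = 4 + (F*h + 179) = 4 + (179 + F*h) = 183 + F*h)
Q((6 + N(3))*(-7), -114) - o = (183 + ((6 - 5)*(-7))*(-114)) - 1*46623 = (183 + (1*(-7))*(-114)) - 46623 = (183 - 7*(-114)) - 46623 = (183 + 798) - 46623 = 981 - 46623 = -45642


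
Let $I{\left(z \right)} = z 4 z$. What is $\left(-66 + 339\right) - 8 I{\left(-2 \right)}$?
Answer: $145$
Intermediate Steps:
$I{\left(z \right)} = 4 z^{2}$ ($I{\left(z \right)} = 4 z z = 4 z^{2}$)
$\left(-66 + 339\right) - 8 I{\left(-2 \right)} = \left(-66 + 339\right) - 8 \cdot 4 \left(-2\right)^{2} = 273 - 8 \cdot 4 \cdot 4 = 273 - 128 = 145$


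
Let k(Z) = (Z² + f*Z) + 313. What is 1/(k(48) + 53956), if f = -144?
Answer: 1/49661 ≈ 2.0137e-5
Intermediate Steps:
k(Z) = 313 + Z² - 144*Z (k(Z) = (Z² - 144*Z) + 313 = 313 + Z² - 144*Z)
1/(k(48) + 53956) = 1/((313 + 48² - 144*48) + 53956) = 1/((313 + 2304 - 6912) + 53956) = 1/(-4295 + 53956) = 1/49661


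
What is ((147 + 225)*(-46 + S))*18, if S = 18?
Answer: -187488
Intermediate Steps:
((147 + 225)*(-46 + S))*18 = ((147 + 225)*(-46 + 18))*18 = (372*(-28))*18 = -10416*18 = -187488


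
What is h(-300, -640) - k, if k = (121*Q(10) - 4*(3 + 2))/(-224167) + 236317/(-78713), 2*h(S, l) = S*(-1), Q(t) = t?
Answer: 2699796702059/17644857071 ≈ 153.01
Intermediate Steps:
h(S, l) = -S/2 (h(S, l) = (S*(-1))/2 = (-S)/2 = -S/2)
k = -53068141409/17644857071 (k = (121*10 - 4*(3 + 2))/(-224167) + 236317/(-78713) = (1210 - 4*5)*(-1/224167) + 236317*(-1/78713) = (1210 - 20)*(-1/224167) - 236317/78713 = 1190*(-1/224167) - 236317/78713 = -1190/224167 - 236317/78713 = -53068141409/17644857071 ≈ -3.0076)
h(-300, -640) - k = -1/2*(-300) - 1*(-53068141409/17644857071) = 150 + 53068141409/17644857071 = 2699796702059/17644857071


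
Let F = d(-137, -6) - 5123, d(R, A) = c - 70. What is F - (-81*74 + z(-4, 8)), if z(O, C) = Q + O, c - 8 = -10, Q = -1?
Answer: 804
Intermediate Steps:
c = -2 (c = 8 - 10 = -2)
z(O, C) = -1 + O
d(R, A) = -72 (d(R, A) = -2 - 70 = -72)
F = -5195 (F = -72 - 5123 = -5195)
F - (-81*74 + z(-4, 8)) = -5195 - (-81*74 + (-1 - 4)) = -5195 - (-5994 - 5) = -5195 - 1*(-5999) = -5195 + 5999 = 804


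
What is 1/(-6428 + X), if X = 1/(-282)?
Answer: -282/1812697 ≈ -0.00015557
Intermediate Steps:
X = -1/282 ≈ -0.0035461
1/(-6428 + X) = 1/(-6428 - 1/282) = 1/(-1812697/282) = -282/1812697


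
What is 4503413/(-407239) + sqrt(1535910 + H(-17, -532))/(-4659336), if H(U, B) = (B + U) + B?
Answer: -4503413/407239 - sqrt(1534829)/4659336 ≈ -11.059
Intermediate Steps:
H(U, B) = U + 2*B
4503413/(-407239) + sqrt(1535910 + H(-17, -532))/(-4659336) = 4503413/(-407239) + sqrt(1535910 + (-17 + 2*(-532)))/(-4659336) = 4503413*(-1/407239) + sqrt(1535910 + (-17 - 1064))*(-1/4659336) = -4503413/407239 + sqrt(1535910 - 1081)*(-1/4659336) = -4503413/407239 + sqrt(1534829)*(-1/4659336) = -4503413/407239 - sqrt(1534829)/4659336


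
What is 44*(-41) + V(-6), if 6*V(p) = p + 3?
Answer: -3609/2 ≈ -1804.5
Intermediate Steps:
V(p) = 1/2 + p/6 (V(p) = (p + 3)/6 = (3 + p)/6 = 1/2 + p/6)
44*(-41) + V(-6) = 44*(-41) + (1/2 + (1/6)*(-6)) = -1804 + (1/2 - 1) = -1804 - 1/2 = -3609/2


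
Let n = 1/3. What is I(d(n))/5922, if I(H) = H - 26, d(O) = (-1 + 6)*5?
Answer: -1/5922 ≈ -0.00016886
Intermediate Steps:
n = ⅓ ≈ 0.33333
d(O) = 25 (d(O) = 5*5 = 25)
I(H) = -26 + H
I(d(n))/5922 = (-26 + 25)/5922 = -1*1/5922 = -1/5922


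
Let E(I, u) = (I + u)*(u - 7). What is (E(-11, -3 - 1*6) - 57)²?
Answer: 69169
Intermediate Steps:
E(I, u) = (-7 + u)*(I + u) (E(I, u) = (I + u)*(-7 + u) = (-7 + u)*(I + u))
(E(-11, -3 - 1*6) - 57)² = (((-3 - 1*6)² - 7*(-11) - 7*(-3 - 1*6) - 11*(-3 - 1*6)) - 57)² = (((-3 - 6)² + 77 - 7*(-3 - 6) - 11*(-3 - 6)) - 57)² = (((-9)² + 77 - 7*(-9) - 11*(-9)) - 57)² = ((81 + 77 + 63 + 99) - 57)² = (320 - 57)² = 263² = 69169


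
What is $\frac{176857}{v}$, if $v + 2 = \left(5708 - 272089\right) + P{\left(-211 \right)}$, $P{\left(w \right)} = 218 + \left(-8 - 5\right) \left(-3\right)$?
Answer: $- \frac{176857}{266126} \approx -0.66456$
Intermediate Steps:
$P{\left(w \right)} = 257$ ($P{\left(w \right)} = 218 - -39 = 218 + 39 = 257$)
$v = -266126$ ($v = -2 + \left(\left(5708 - 272089\right) + 257\right) = -2 + \left(-266381 + 257\right) = -2 - 266124 = -266126$)
$\frac{176857}{v} = \frac{176857}{-266126} = 176857 \left(- \frac{1}{266126}\right) = - \frac{176857}{266126}$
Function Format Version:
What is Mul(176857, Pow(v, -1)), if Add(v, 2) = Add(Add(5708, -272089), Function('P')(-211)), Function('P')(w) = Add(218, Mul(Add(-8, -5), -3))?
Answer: Rational(-176857, 266126) ≈ -0.66456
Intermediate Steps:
Function('P')(w) = 257 (Function('P')(w) = Add(218, Mul(-13, -3)) = Add(218, 39) = 257)
v = -266126 (v = Add(-2, Add(Add(5708, -272089), 257)) = Add(-2, Add(-266381, 257)) = Add(-2, -266124) = -266126)
Mul(176857, Pow(v, -1)) = Mul(176857, Pow(-266126, -1)) = Mul(176857, Rational(-1, 266126)) = Rational(-176857, 266126)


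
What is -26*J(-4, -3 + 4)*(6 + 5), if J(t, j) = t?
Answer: 1144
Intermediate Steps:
-26*J(-4, -3 + 4)*(6 + 5) = -(-104)*(6 + 5) = -(-104)*11 = -26*(-44) = 1144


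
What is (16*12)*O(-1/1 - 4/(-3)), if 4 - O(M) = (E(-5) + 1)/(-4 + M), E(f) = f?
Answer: 6144/11 ≈ 558.54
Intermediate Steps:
O(M) = 4 + 4/(-4 + M) (O(M) = 4 - (-5 + 1)/(-4 + M) = 4 - (-4)/(-4 + M) = 4 + 4/(-4 + M))
(16*12)*O(-1/1 - 4/(-3)) = (16*12)*(4*(-3 + (-1/1 - 4/(-3)))/(-4 + (-1/1 - 4/(-3)))) = 192*(4*(-3 + (-1*1 - 4*(-⅓)))/(-4 + (-1*1 - 4*(-⅓)))) = 192*(4*(-3 + (-1 + 4/3))/(-4 + (-1 + 4/3))) = 192*(4*(-3 + ⅓)/(-4 + ⅓)) = 192*(4*(-8/3)/(-11/3)) = 192*(4*(-3/11)*(-8/3)) = 192*(32/11) = 6144/11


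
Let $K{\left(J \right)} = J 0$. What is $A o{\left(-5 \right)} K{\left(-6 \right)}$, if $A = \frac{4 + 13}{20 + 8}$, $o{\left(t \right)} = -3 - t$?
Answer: $0$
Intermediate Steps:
$K{\left(J \right)} = 0$
$A = \frac{17}{28} \approx 0.60714$
$A o{\left(-5 \right)} K{\left(-6 \right)} = \frac{17 \left(-3 - -5\right)}{28} \cdot 0 = \frac{17 \left(-3 + 5\right)}{28} \cdot 0 = \frac{17}{28} \cdot 2 \cdot 0 = \frac{17}{14} \cdot 0 = 0$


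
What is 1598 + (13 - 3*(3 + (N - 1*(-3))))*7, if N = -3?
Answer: 1626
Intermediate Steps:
1598 + (13 - 3*(3 + (N - 1*(-3))))*7 = 1598 + (13 - 3*(3 + (-3 - 1*(-3))))*7 = 1598 + (13 - 3*(3 + (-3 + 3)))*7 = 1598 + (13 - 3*(3 + 0))*7 = 1598 + (13 - 3*3)*7 = 1598 + (13 - 9)*7 = 1598 + 4*7 = 1598 + 28 = 1626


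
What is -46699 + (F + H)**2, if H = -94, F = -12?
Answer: -35463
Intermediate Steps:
-46699 + (F + H)**2 = -46699 + (-12 - 94)**2 = -46699 + (-106)**2 = -46699 + 11236 = -35463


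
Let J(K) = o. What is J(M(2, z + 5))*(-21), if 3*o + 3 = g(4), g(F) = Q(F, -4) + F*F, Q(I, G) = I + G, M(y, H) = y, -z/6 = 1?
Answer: -91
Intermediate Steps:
z = -6 (z = -6*1 = -6)
Q(I, G) = G + I
g(F) = -4 + F + F**2 (g(F) = (-4 + F) + F*F = (-4 + F) + F**2 = -4 + F + F**2)
o = 13/3 (o = -1 + (-4 + 4 + 4**2)/3 = -1 + (-4 + 4 + 16)/3 = -1 + (1/3)*16 = -1 + 16/3 = 13/3 ≈ 4.3333)
J(K) = 13/3
J(M(2, z + 5))*(-21) = (13/3)*(-21) = -91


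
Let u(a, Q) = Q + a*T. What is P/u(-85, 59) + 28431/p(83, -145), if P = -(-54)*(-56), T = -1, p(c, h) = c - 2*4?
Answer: 8952/25 ≈ 358.08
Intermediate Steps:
p(c, h) = -8 + c (p(c, h) = c - 8 = -8 + c)
P = -3024 (P = -9*336 = -3024)
u(a, Q) = Q - a (u(a, Q) = Q + a*(-1) = Q - a)
P/u(-85, 59) + 28431/p(83, -145) = -3024/(59 - 1*(-85)) + 28431/(-8 + 83) = -3024/(59 + 85) + 28431/75 = -3024/144 + 28431*(1/75) = -3024*1/144 + 9477/25 = -21 + 9477/25 = 8952/25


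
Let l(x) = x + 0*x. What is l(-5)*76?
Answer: -380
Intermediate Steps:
l(x) = x (l(x) = x + 0 = x)
l(-5)*76 = -5*76 = -380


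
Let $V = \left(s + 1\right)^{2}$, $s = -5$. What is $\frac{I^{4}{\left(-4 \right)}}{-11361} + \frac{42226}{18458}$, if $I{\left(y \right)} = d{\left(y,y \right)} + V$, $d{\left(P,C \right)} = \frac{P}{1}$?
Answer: $\frac{16164083}{34950223} \approx 0.46249$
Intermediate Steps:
$d{\left(P,C \right)} = P$ ($d{\left(P,C \right)} = P 1 = P$)
$V = 16$ ($V = \left(-5 + 1\right)^{2} = \left(-4\right)^{2} = 16$)
$I{\left(y \right)} = 16 + y$ ($I{\left(y \right)} = y + 16 = 16 + y$)
$\frac{I^{4}{\left(-4 \right)}}{-11361} + \frac{42226}{18458} = \frac{\left(16 - 4\right)^{4}}{-11361} + \frac{42226}{18458} = 12^{4} \left(- \frac{1}{11361}\right) + 42226 \cdot \frac{1}{18458} = 20736 \left(- \frac{1}{11361}\right) + \frac{21113}{9229} = - \frac{6912}{3787} + \frac{21113}{9229} = \frac{16164083}{34950223}$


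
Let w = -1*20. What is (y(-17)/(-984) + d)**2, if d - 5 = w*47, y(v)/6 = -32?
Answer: 1468958929/1681 ≈ 8.7386e+5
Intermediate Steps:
w = -20
y(v) = -192 (y(v) = 6*(-32) = -192)
d = -935 (d = 5 - 20*47 = 5 - 940 = -935)
(y(-17)/(-984) + d)**2 = (-192/(-984) - 935)**2 = (-192*(-1/984) - 935)**2 = (8/41 - 935)**2 = (-38327/41)**2 = 1468958929/1681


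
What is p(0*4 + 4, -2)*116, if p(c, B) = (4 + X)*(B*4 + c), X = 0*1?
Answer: -1856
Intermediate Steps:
X = 0
p(c, B) = 4*c + 16*B (p(c, B) = (4 + 0)*(B*4 + c) = 4*(4*B + c) = 4*(c + 4*B) = 4*c + 16*B)
p(0*4 + 4, -2)*116 = (4*(0*4 + 4) + 16*(-2))*116 = (4*(0 + 4) - 32)*116 = (4*4 - 32)*116 = (16 - 32)*116 = -16*116 = -1856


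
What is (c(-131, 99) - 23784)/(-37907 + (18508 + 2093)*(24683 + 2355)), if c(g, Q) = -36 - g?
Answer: -23689/556971931 ≈ -4.2532e-5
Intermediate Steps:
(c(-131, 99) - 23784)/(-37907 + (18508 + 2093)*(24683 + 2355)) = ((-36 - 1*(-131)) - 23784)/(-37907 + (18508 + 2093)*(24683 + 2355)) = ((-36 + 131) - 23784)/(-37907 + 20601*27038) = (95 - 23784)/(-37907 + 557009838) = -23689/556971931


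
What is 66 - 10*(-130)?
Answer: 1366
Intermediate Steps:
66 - 10*(-130) = 66 + 1300 = 1366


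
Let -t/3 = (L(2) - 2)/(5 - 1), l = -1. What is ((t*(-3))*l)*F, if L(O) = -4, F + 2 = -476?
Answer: -6453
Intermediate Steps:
F = -478 (F = -2 - 476 = -478)
t = 9/2 (t = -3*(-4 - 2)/(5 - 1) = -(-18)/4 = -3*(-3/2) = 9/2 ≈ 4.5000)
((t*(-3))*l)*F = (((9/2)*(-3))*(-1))*(-478) = -27/2*(-1)*(-478) = (27/2)*(-478) = -6453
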